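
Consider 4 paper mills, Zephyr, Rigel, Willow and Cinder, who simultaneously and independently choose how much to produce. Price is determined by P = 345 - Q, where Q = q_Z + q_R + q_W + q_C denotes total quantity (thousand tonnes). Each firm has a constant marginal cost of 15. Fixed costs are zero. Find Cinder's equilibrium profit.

4356

Each firm earns π_i = (345 - Q)q_i - 15q_i.
Setting ∂π_i/∂q_i = 0 with rivals' quantities fixed: 330 - 2q_i - Σ_{j≠i} q_j = 0.
With identical firms every q_j equals q_i, so Σ_{j≠i} q_j = 3q_i and 330 = 5q_i, giving q_i = 66.
Price P = 345 - 264 = 81.
Cinder's profit: (81 - 15)·66 = 4356.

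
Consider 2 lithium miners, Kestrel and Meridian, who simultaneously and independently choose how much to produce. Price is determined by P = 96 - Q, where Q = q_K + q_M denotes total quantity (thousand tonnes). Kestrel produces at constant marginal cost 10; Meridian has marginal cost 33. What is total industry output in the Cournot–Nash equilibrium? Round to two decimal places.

49.67

Kestrel's profit: π_K = (96 - Q)q_K - (10q_K). Setting ∂π_K/∂q_K = 0: 86 - 2q_K - (q_M) = 0.
Meridian's profit: π_M = (96 - Q)q_M - (33q_M). Setting ∂π_M/∂q_M = 0: 63 - 2q_M - (q_K) = 0.
Best responses: q_K = (86 - q_M)/2, q_M = (63 - q_K)/2.
Solving the pair: q_K = 109/3, q_M = 40/3.
Total output Q = 109/3 + 40/3 = 149/3.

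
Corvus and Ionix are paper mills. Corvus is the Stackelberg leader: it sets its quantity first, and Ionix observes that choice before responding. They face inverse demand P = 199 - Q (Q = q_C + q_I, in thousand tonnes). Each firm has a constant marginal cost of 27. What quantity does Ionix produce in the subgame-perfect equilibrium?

43

Solve by backward induction. Given q_C, the follower Ionix maximises π_I = (199 - q_C - q_I)q_I - 27q_I.
∂π_I/∂q_I = 172 - q_C - 2q_I = 0 gives the reaction function q_I = (172 - q_C)/2.
The leader anticipates this reaction. Substituting into P = 199 - Q gives P = 113 - (1/2)q_C, so π_C = (113 - (1/2)q_C)q_C - 27q_C.
Maximising: ∂π_C/∂q_C = 86 - q_C = 0, giving q_C = 86.
Then q_I = (172 - 86)/2 = 43.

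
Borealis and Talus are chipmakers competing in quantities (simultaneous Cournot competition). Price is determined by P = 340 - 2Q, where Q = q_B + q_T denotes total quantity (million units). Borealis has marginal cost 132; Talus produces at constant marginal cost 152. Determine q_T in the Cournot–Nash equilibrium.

28

Borealis's profit: π_B = (340 - 2Q)q_B - (132q_B). Setting ∂π_B/∂q_B = 0: 208 - 4q_B - 2(q_T) = 0.
Talus's first-order condition: 188 - 4q_T - 2(q_B) = 0.
Rearranging gives the reaction functions q_B = (208 - 2q_T)/4 and q_T = (188 - 2q_B)/4.
Solving the pair: q_B = 38, q_T = 28.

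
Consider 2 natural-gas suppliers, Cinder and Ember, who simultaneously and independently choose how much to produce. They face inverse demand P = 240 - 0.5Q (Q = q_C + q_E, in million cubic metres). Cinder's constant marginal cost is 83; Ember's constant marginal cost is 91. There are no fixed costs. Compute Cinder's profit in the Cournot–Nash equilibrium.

Cinder's profit: π_C = (240 - 0.5Q)q_C - (83q_C). Setting ∂π_C/∂q_C = 0: 157 - q_C - (1/2)(q_E) = 0.
Ember's profit: π_E = (240 - 0.5Q)q_E - (91q_E). Setting ∂π_E/∂q_E = 0: 149 - q_E - (1/2)(q_C) = 0.
Rearranging gives the reaction functions q_C = (157 - (1/2)q_E) and q_E = (149 - (1/2)q_C).
Solving the pair: q_C = 110, q_E = 94.
Price P = 240 - (1/2)·204 = 138.
Cinder's profit: (138 - 83)·110 = 6050.

6050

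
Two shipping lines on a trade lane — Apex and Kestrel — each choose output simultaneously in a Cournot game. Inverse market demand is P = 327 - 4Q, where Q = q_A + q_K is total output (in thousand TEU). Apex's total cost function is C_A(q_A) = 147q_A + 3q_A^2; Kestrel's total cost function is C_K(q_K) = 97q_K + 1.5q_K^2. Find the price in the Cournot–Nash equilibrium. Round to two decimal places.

Apex's profit: π_A = (327 - 4Q)q_A - (147q_A + 3q_A²). Setting ∂π_A/∂q_A = 0: 180 - 14q_A - 4(q_K) = 0.
Kestrel's profit: π_K = (327 - 4Q)q_K - (97q_K + (3/2)q_K²). Setting ∂π_K/∂q_K = 0: 230 - 11q_K - 4(q_A) = 0.
Rearranging gives the reaction functions q_A = (180 - 4q_K)/14 and q_K = (230 - 4q_A)/11.
Substituting one into the other gives q_A = 530/69 and q_K = 1250/69.
Total output Q = 1780/69, so price P = 327 - 4·(1780/69) = 223.8116.

223.81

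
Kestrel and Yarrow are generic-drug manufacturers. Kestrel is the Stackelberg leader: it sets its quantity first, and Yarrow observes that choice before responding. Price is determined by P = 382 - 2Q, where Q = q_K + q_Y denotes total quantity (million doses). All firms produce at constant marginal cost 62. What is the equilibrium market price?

The follower Yarrow best-responds to any q_K: π_Y = (382 - 2Q)q_Y - 62q_Y.
Follower FOC: 320 - 2q_K - 4q_Y = 0, so q_Y(q_K) = (320 - 2q_K)/4.
The leader anticipates this reaction. Substituting into P = 382 - 2Q gives P = 222 - q_K, so π_K = (222 - q_K)q_K - 62q_K.
The leader's first-order condition 160 - 2q_K = 0 yields q_K = 80.
Then q_Y = (320 - 2·80)/4 = 40.
Total output Q = 120, so price P = 382 - 2·120 = 142.

142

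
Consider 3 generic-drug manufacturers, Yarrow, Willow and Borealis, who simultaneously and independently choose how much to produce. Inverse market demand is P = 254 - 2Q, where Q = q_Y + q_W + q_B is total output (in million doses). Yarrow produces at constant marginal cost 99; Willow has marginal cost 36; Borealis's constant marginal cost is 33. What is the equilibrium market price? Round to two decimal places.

105.50

Yarrow's profit: π_Y = (254 - 2Q)q_Y - (99q_Y). Setting ∂π_Y/∂q_Y = 0: 155 - 4q_Y - 2(q_W + q_B) = 0.
Willow's profit: π_W = (254 - 2Q)q_W - (36q_W). Setting ∂π_W/∂q_W = 0: 218 - 4q_W - 2(q_Y + q_B) = 0.
Borealis's first-order condition: 221 - 4q_B - 2(q_Y + q_W) = 0.
Summing all 3 equations gives 594 − 8Q = 0, hence Q = 297/4.
Back-substituting: q_Y = (155 − 297/2)/2 = 13/4, q_W = (218 − 297/2)/2 = 139/4, q_B = (221 − 297/2)/2 = 145/4.
Total output Q = 297/4, so price P = 254 - 2·(297/4) = 211/2.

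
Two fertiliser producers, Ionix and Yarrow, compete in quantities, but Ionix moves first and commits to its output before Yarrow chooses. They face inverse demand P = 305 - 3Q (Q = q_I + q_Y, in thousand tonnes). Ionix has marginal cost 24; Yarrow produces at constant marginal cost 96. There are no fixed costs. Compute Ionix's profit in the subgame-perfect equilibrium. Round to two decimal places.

5192.04

The follower Yarrow best-responds to any q_I: π_Y = (305 - 3Q)q_Y - 96q_Y.
Setting the follower's marginal profit to zero, 209 - 3q_I - 6q_Y = 0, i.e. q_Y = (209 - 3q_I)/6.
The leader anticipates this reaction. Substituting into P = 305 - 3Q gives P = 401/2 - (3/2)q_I, so π_I = (401/2 - (3/2)q_I)q_I - 24q_I.
The leader's first-order condition 353/2 - 3q_I = 0 yields q_I = 353/6.
Then q_Y = (209 - 3·(353/6))/6 = 65/12.
Price P = 305 - 3·(257/4) = 449/4.
Ionix's profit: (449/4 - 24)·(353/6) = 5192.0417.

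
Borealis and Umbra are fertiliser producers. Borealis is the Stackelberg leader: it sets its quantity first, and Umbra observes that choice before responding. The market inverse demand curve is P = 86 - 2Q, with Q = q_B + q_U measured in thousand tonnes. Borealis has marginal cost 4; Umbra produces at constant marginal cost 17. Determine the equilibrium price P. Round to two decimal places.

The follower Umbra best-responds to any q_B: π_U = (86 - 2Q)q_U - 17q_U.
∂π_U/∂q_U = 69 - 2q_B - 4q_U = 0 gives the reaction function q_U = (69 - 2q_B)/4.
The leader anticipates this reaction. Substituting into P = 86 - 2Q gives P = 103/2 - q_B, so π_B = (103/2 - q_B)q_B - 4q_B.
The leader's first-order condition 95/2 - 2q_B = 0 yields q_B = 95/4.
Then q_U = (69 - 2·(95/4))/4 = 43/8.
Total output Q = 233/8, so price P = 86 - 2·(233/8) = 111/4.

27.75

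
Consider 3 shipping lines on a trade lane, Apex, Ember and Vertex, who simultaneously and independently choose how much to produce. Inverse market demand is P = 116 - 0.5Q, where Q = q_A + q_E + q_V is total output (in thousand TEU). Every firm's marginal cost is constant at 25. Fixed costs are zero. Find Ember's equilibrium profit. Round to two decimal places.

Each firm earns π_i = (116 - 0.5Q)q_i - 25q_i.
Setting ∂π_i/∂q_i = 0 with rivals' quantities fixed: 91 - q_i - (1/2)·Σ_{j≠i} q_j = 0.
By symmetry each firm produces the same amount; substituting Σ_{j≠i} q_j = 2q_i yields q_i = 91/2.
Price P = 116 - (1/2)·(273/2) = 191/4.
Ember's profit: (191/4 - 25)·(91/2) = 1035.1250.

1035.13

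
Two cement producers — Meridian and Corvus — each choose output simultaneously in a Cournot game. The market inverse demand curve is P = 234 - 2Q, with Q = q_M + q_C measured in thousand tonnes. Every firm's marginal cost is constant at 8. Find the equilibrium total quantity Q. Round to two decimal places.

75.33

A representative firm's profit is π_i = q_i(234 - 2Q) - 8q_i.
First-order condition (treating rivals' output as given): 226 - 4q_i - 2q_j = 0.
By symmetry each firm produces the same amount; substituting q_j = q_i yields q_i = 226/6 = 113/3.
Total output Q = 113/3 + 113/3 = 226/3.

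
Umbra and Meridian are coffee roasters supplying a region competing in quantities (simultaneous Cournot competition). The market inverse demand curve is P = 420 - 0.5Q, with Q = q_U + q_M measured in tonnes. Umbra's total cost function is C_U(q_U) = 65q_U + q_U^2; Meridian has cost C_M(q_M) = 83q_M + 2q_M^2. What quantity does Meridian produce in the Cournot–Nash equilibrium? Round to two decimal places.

56.51

Umbra's profit: π_U = (420 - 0.5Q)q_U - (65q_U + q_U²). Setting ∂π_U/∂q_U = 0: 355 - 3q_U - (1/2)(q_M) = 0.
Meridian's first-order condition: 337 - 5q_M - (1/2)(q_U) = 0.
Rearranging gives the reaction functions q_U = (355 - (1/2)q_M)/3 and q_M = (337 - (1/2)q_U)/5.
Substituting one into the other gives q_U = 108.9153 and q_M = 56.5085.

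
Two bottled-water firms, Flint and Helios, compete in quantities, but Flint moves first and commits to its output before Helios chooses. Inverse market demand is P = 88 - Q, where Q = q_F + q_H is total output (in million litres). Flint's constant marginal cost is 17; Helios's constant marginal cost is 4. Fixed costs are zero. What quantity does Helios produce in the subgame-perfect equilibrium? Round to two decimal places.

Solve by backward induction. Given q_F, the follower Helios maximises π_H = (88 - q_F - q_H)q_H - 4q_H.
Follower FOC: 84 - q_F - 2q_H = 0, so q_H(q_F) = (84 - q_F)/2.
The leader anticipates this reaction. Substituting into P = 88 - Q gives P = 46 - (1/2)q_F, so π_F = (46 - (1/2)q_F)q_F - 17q_F.
Leader FOC: 29 - q_F = 0, so q_F = 29.
Then q_H = (84 - 29)/2 = 55/2.

27.50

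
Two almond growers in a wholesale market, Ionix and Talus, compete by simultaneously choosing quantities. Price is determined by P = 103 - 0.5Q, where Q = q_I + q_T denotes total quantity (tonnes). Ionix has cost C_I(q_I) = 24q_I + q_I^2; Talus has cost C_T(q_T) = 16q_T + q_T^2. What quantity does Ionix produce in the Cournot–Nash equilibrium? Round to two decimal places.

Ionix's profit: π_I = (103 - 0.5Q)q_I - (24q_I + q_I²). Setting ∂π_I/∂q_I = 0: 79 - 3q_I - (1/2)(q_T) = 0.
Talus's profit: π_T = (103 - 0.5Q)q_T - (16q_T + q_T²). Setting ∂π_T/∂q_T = 0: 87 - 3q_T - (1/2)(q_I) = 0.
Rearranging gives the reaction functions q_I = (79 - (1/2)q_T)/3 and q_T = (87 - (1/2)q_I)/3.
Substituting one into the other gives q_I = 774/35 and q_T = 886/35.

22.11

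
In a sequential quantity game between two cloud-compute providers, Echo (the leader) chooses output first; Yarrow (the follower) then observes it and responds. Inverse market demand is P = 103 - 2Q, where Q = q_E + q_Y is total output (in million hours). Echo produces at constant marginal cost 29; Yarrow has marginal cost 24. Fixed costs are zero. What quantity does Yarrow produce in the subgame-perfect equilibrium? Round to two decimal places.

11.13

The follower Yarrow best-responds to any q_E: π_Y = (103 - 2Q)q_Y - 24q_Y.
Setting the follower's marginal profit to zero, 79 - 2q_E - 4q_Y = 0, i.e. q_Y = (79 - 2q_E)/4.
Echo substitutes q_Y(q_E) into its own profit: π_E = q_E(103 - 2q_E - (79 - 2q_E)/2) - 29q_E = (127/2 - q_E)q_E - 29q_E.
Leader FOC: 69/2 - 2q_E = 0, so q_E = 69/4.
Then q_Y = (79 - 2·(69/4))/4 = 89/8.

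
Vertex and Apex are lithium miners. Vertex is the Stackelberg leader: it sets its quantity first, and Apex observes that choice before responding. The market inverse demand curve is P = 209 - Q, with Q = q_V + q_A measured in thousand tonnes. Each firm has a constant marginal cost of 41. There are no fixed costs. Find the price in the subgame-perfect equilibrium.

83

The follower Apex best-responds to any q_V: π_A = (209 - Q)q_A - 41q_A.
Setting the follower's marginal profit to zero, 168 - q_V - 2q_A = 0, i.e. q_A = (168 - q_V)/2.
The leader anticipates this reaction. Substituting into P = 209 - Q gives P = 125 - (1/2)q_V, so π_V = (125 - (1/2)q_V)q_V - 41q_V.
Maximising: ∂π_V/∂q_V = 84 - q_V = 0, giving q_V = 84.
Then q_A = (168 - 84)/2 = 42.
Total output Q = 126, so price P = 209 - 126 = 83.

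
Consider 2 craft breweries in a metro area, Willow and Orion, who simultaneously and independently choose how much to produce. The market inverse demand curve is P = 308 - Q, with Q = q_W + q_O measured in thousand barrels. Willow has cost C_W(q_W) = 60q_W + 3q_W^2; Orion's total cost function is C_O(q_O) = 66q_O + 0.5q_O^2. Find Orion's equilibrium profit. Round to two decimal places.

8079.43

Willow's profit: π_W = (308 - Q)q_W - (60q_W + 3q_W²). Setting ∂π_W/∂q_W = 0: 248 - 8q_W - (q_O) = 0.
Orion's first-order condition: 242 - 3q_O - (q_W) = 0.
Rearranging gives the reaction functions q_W = (248 - q_O)/8 and q_O = (242 - q_W)/3.
Substituting one into the other gives q_W = 502/23 and q_O = 1688/23.
Price P = 308 - 95.2174 = 212.7826.
Orion's profit: 212.7826·(1688/23) - 66·(1688/23) - (1/2)(1688/23)² = 8079.4253.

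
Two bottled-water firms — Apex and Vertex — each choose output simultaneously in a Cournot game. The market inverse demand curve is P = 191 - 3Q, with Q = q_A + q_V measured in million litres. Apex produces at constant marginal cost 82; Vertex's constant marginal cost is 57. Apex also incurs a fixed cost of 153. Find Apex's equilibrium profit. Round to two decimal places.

108.33

Apex's profit: π_A = (191 - 3Q)q_A - (82q_A). Setting ∂π_A/∂q_A = 0: 109 - 6q_A - 3(q_V) = 0.
Vertex's profit: π_V = (191 - 3Q)q_V - (57q_V). Setting ∂π_V/∂q_V = 0: 134 - 6q_V - 3(q_A) = 0.
Best responses: q_A = (109 - 3q_V)/6, q_V = (134 - 3q_A)/6.
Substituting one into the other gives q_A = 28/3 and q_V = 53/3.
Price P = 191 - 3·27 = 110.
Apex's profit: (110 - 82)·(28/3) - 153 = 325/3.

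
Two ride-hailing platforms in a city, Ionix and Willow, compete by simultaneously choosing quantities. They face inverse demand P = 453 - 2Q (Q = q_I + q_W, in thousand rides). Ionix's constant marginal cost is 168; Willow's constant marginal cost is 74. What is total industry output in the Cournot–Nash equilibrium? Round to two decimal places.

Ionix's profit: π_I = (453 - 2Q)q_I - (168q_I). Setting ∂π_I/∂q_I = 0: 285 - 4q_I - 2(q_W) = 0.
Willow's profit: π_W = (453 - 2Q)q_W - (74q_W). Setting ∂π_W/∂q_W = 0: 379 - 4q_W - 2(q_I) = 0.
So q_I = (285 - 2q_W)/4 and q_W = (379 - 2q_I)/4.
Solving the pair: q_I = 191/6, q_W = 473/6.
Total output Q = 191/6 + 473/6 = 332/3.

110.67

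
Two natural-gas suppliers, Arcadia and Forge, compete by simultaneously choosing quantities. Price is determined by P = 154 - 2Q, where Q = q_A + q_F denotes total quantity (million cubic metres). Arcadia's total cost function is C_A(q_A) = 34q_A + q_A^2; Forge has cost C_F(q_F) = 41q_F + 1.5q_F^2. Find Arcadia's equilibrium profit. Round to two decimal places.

783.23

Arcadia's profit: π_A = (154 - 2Q)q_A - (34q_A + q_A²). Setting ∂π_A/∂q_A = 0: 120 - 6q_A - 2(q_F) = 0.
Forge's first-order condition: 113 - 7q_F - 2(q_A) = 0.
So q_A = (120 - 2q_F)/6 and q_F = (113 - 2q_A)/7.
Substituting one into the other gives q_A = 307/19 and q_F = 219/19.
Price P = 154 - 2·(526/19) = 1874/19.
Arcadia's profit: (1874/19)·(307/19) - 34·(307/19) - (307/19)² = 783.2327.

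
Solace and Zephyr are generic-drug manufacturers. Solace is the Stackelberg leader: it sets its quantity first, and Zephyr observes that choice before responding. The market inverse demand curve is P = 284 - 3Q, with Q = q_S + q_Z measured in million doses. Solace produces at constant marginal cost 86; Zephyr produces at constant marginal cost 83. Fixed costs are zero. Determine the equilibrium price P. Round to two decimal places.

134.75

The follower Zephyr best-responds to any q_S: π_Z = (284 - 3Q)q_Z - 83q_Z.
Setting the follower's marginal profit to zero, 201 - 3q_S - 6q_Z = 0, i.e. q_Z = (201 - 3q_S)/6.
Solace substitutes q_Z(q_S) into its own profit: π_S = q_S(284 - 3q_S - (201 - 3q_S)/2) - 86q_S = (367/2 - (3/2)q_S)q_S - 86q_S.
The leader's first-order condition 195/2 - 3q_S = 0 yields q_S = 65/2.
Then q_Z = (201 - 3·(65/2))/6 = 69/4.
Total output Q = 199/4, so price P = 284 - 3·(199/4) = 539/4.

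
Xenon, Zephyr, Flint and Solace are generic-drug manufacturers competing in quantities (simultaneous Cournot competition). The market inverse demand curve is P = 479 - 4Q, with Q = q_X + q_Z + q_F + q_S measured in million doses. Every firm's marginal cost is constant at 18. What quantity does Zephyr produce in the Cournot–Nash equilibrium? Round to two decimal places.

23.05

Each firm earns π_i = (479 - 4Q)q_i - 18q_i.
First-order condition (treating rivals' output as given): 461 - 8q_i - 4·Σ_{j≠i} q_j = 0.
With identical firms every q_j equals q_i, so Σ_{j≠i} q_j = 3q_i and 461 = 20q_i, giving q_i = 461/20.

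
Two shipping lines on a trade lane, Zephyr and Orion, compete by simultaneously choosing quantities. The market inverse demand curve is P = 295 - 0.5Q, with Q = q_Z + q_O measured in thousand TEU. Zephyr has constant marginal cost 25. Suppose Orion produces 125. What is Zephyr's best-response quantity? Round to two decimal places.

207.50

With the rival's output fixed at 125, Zephyr's profit is π_Z = (295 - (1/2)·125 - (1/2)q_Z)q_Z - (25q_Z) = (465/2 - (1/2)q_Z)q_Z - (25q_Z).
∂π_Z/∂q_Z = 415/2 - q_Z = 0, so q_Z = 415/2.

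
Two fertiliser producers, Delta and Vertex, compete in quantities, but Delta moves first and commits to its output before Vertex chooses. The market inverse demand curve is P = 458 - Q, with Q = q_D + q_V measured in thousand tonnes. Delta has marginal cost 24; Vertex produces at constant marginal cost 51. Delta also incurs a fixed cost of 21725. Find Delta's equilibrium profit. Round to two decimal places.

Solve by backward induction. Given q_D, the follower Vertex maximises π_V = (458 - q_D - q_V)q_V - 51q_V.
Setting the follower's marginal profit to zero, 407 - q_D - 2q_V = 0, i.e. q_V = (407 - q_D)/2.
The leader anticipates this reaction. Substituting into P = 458 - Q gives P = 509/2 - (1/2)q_D, so π_D = (509/2 - (1/2)q_D)q_D - 24q_D.
Maximising: ∂π_D/∂q_D = 461/2 - q_D = 0, giving q_D = 461/2.
Then q_V = (407 - 461/2)/2 = 353/4.
Price P = 458 - 1275/4 = 557/4.
Delta's profit: (557/4 - 24)·(461/2) - 21725 = 4840.1250.

4840.13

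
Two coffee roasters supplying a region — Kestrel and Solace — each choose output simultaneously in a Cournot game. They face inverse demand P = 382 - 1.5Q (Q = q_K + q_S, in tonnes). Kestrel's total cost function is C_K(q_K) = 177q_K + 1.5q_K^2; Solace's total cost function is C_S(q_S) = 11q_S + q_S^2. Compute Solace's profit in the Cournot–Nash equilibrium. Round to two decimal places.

11949.17

Kestrel's profit: π_K = (382 - 1.5Q)q_K - (177q_K + (3/2)q_K²). Setting ∂π_K/∂q_K = 0: 205 - 6q_K - (3/2)(q_S) = 0.
Solace's first-order condition: 371 - 5q_S - (3/2)(q_K) = 0.
Best responses: q_K = (205 - (3/2)q_S)/6, q_S = (371 - (3/2)q_K)/5.
Solving the pair: q_K = 1874/111, q_S = 69.1351.
Price P = 382 - (3/2)·86.0180 = 252.9730.
Solace's profit: 252.9730·69.1351 - 11·69.1351 - 69.1351² = 11949.1673.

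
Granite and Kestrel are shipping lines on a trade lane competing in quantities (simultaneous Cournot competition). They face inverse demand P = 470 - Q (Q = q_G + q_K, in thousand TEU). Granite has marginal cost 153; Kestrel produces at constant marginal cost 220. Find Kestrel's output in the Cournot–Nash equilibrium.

61

Granite's profit: π_G = (470 - Q)q_G - (153q_G). Setting ∂π_G/∂q_G = 0: 317 - 2q_G - (q_K) = 0.
Kestrel's first-order condition: 250 - 2q_K - (q_G) = 0.
So q_G = (317 - q_K)/2 and q_K = (250 - q_G)/2.
Substituting one into the other gives q_G = 128 and q_K = 61.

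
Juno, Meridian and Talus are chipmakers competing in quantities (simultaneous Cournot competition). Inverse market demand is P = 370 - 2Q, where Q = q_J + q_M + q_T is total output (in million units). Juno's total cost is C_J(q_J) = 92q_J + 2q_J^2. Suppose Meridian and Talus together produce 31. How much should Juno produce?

27

With rivals' combined output fixed at 31, Juno's profit is π_J = (370 - 2·31 - 2q_J)q_J - (92q_J + 2q_J²) = (308 - 2q_J)q_J - (92q_J + 2q_J²).
∂π_J/∂q_J = 216 - 8q_J = 0, so q_J = 27.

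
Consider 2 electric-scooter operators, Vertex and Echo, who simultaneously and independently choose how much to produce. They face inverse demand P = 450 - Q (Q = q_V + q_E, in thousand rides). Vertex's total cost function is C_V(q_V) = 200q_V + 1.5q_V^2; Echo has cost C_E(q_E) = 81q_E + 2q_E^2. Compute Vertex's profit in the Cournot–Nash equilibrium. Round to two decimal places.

Vertex's profit: π_V = (450 - Q)q_V - (200q_V + (3/2)q_V²). Setting ∂π_V/∂q_V = 0: 250 - 5q_V - (q_E) = 0.
Echo's profit: π_E = (450 - Q)q_E - (81q_E + 2q_E²). Setting ∂π_E/∂q_E = 0: 369 - 6q_E - (q_V) = 0.
Best responses: q_V = (250 - q_E)/5, q_E = (369 - q_V)/6.
Solving the pair: q_V = 39, q_E = 55.
Price P = 450 - 94 = 356.
Vertex's profit: 356·39 - 200·39 - (3/2)·39² = 3802.5000.

3802.50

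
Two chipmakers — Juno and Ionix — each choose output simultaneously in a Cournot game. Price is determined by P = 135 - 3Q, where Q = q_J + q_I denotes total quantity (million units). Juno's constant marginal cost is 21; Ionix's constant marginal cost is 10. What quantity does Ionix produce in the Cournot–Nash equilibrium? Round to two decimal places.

15.11

Juno's profit: π_J = (135 - 3Q)q_J - (21q_J). Setting ∂π_J/∂q_J = 0: 114 - 6q_J - 3(q_I) = 0.
Ionix's profit: π_I = (135 - 3Q)q_I - (10q_I). Setting ∂π_I/∂q_I = 0: 125 - 6q_I - 3(q_J) = 0.
Best responses: q_J = (114 - 3q_I)/6, q_I = (125 - 3q_J)/6.
Solving the pair: q_J = 103/9, q_I = 136/9.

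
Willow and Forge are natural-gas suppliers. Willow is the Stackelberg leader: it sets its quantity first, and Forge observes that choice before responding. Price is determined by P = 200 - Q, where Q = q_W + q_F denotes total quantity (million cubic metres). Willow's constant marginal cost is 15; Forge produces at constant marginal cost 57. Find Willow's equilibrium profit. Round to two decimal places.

Solve by backward induction. Given q_W, the follower Forge maximises π_F = (200 - q_W - q_F)q_F - 57q_F.
Setting the follower's marginal profit to zero, 143 - q_W - 2q_F = 0, i.e. q_F = (143 - q_W)/2.
The leader anticipates this reaction. Substituting into P = 200 - Q gives P = 257/2 - (1/2)q_W, so π_W = (257/2 - (1/2)q_W)q_W - 15q_W.
Leader FOC: 227/2 - q_W = 0, so q_W = 227/2.
Then q_F = (143 - 227/2)/2 = 59/4.
Price P = 200 - 513/4 = 287/4.
Willow's profit: (287/4 - 15)·(227/2) = 6441.1250.

6441.13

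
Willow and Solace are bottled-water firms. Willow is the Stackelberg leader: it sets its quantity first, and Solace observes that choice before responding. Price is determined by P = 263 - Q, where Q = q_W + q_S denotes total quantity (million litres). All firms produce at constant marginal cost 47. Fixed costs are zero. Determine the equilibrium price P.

101

The follower Solace best-responds to any q_W: π_S = (263 - Q)q_S - 47q_S.
Follower FOC: 216 - q_W - 2q_S = 0, so q_S(q_W) = (216 - q_W)/2.
Willow substitutes q_S(q_W) into its own profit: π_W = q_W(263 - q_W - (216 - q_W)/2) - 47q_W = (155 - (1/2)q_W)q_W - 47q_W.
The leader's first-order condition 108 - q_W = 0 yields q_W = 108.
Then q_S = (216 - 108)/2 = 54.
Total output Q = 162, so price P = 263 - 162 = 101.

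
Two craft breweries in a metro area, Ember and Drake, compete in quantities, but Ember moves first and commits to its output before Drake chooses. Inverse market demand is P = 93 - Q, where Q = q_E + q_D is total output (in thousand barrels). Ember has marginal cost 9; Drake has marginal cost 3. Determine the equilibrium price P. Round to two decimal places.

The follower Drake best-responds to any q_E: π_D = (93 - Q)q_D - 3q_D.
∂π_D/∂q_D = 90 - q_E - 2q_D = 0 gives the reaction function q_D = (90 - q_E)/2.
The leader anticipates this reaction. Substituting into P = 93 - Q gives P = 48 - (1/2)q_E, so π_E = (48 - (1/2)q_E)q_E - 9q_E.
Leader FOC: 39 - q_E = 0, so q_E = 39.
Then q_D = (90 - 39)/2 = 51/2.
Total output Q = 129/2, so price P = 93 - 129/2 = 57/2.

28.50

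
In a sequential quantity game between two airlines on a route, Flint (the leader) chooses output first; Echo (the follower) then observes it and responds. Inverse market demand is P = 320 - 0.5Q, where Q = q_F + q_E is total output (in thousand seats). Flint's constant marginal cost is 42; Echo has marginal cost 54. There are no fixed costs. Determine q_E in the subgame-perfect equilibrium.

121

Solve by backward induction. Given q_F, the follower Echo maximises π_E = (320 - (1/2)q_F - (1/2)q_E)q_E - 54q_E.
∂π_E/∂q_E = 266 - (1/2)q_F - q_E = 0 gives the reaction function q_E = (266 - (1/2)q_F).
The leader anticipates this reaction. Substituting into P = 320 - 0.5Q gives P = 187 - (1/4)q_F, so π_F = (187 - (1/4)q_F)q_F - 42q_F.
Maximising: ∂π_F/∂q_F = 145 - (1/2)q_F = 0, giving q_F = 290.
Then q_E = (266 - (1/2)·290) = 121.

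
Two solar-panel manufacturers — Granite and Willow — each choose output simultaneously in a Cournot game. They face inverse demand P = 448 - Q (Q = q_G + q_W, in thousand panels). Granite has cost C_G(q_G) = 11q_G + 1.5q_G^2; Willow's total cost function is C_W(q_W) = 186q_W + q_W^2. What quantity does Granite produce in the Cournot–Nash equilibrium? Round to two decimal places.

78.21

Granite's profit: π_G = (448 - Q)q_G - (11q_G + (3/2)q_G²). Setting ∂π_G/∂q_G = 0: 437 - 5q_G - (q_W) = 0.
Willow's profit: π_W = (448 - Q)q_W - (186q_W + q_W²). Setting ∂π_W/∂q_W = 0: 262 - 4q_W - (q_G) = 0.
Rearranging gives the reaction functions q_G = (437 - q_W)/5 and q_W = (262 - q_G)/4.
Solving the pair: q_G = 1486/19, q_W = 873/19.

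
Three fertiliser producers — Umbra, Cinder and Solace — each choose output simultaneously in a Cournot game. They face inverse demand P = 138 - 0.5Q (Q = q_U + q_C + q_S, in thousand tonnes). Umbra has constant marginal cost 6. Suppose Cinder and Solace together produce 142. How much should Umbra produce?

With rivals' combined output fixed at 142, Umbra's profit is π_U = (138 - (1/2)·142 - (1/2)q_U)q_U - (6q_U) = (67 - (1/2)q_U)q_U - (6q_U).
∂π_U/∂q_U = 61 - q_U = 0, so q_U = 61.

61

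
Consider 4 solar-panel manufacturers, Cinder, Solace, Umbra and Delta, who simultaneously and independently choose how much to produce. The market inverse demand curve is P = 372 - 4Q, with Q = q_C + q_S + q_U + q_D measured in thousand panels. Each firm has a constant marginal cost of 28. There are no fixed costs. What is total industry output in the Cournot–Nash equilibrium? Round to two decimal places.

68.80

Each firm earns π_i = (372 - 4Q)q_i - 28q_i.
Setting ∂π_i/∂q_i = 0 with rivals' quantities fixed: 344 - 8q_i - 4·Σ_{j≠i} q_j = 0.
By symmetry each firm produces the same amount; substituting Σ_{j≠i} q_j = 3q_i yields q_i = 344/20 = 86/5.
Total output Q = 86/5 + 86/5 + 86/5 + 86/5 = 344/5.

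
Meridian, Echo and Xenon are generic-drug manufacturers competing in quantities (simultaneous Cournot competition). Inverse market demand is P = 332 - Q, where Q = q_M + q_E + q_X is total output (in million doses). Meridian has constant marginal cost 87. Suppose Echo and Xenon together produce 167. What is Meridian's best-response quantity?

With rivals' combined output fixed at 167, Meridian's profit is π_M = (332 - 167 - q_M)q_M - (87q_M) = (165 - q_M)q_M - (87q_M).
∂π_M/∂q_M = 78 - 2q_M = 0, so q_M = 39.

39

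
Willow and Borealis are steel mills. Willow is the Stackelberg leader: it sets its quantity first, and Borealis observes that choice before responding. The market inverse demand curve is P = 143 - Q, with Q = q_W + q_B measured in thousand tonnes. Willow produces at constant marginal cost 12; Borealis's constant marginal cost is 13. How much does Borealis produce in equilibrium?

32

Solve by backward induction. Given q_W, the follower Borealis maximises π_B = (143 - q_W - q_B)q_B - 13q_B.
Setting the follower's marginal profit to zero, 130 - q_W - 2q_B = 0, i.e. q_B = (130 - q_W)/2.
Willow substitutes q_B(q_W) into its own profit: π_W = q_W(143 - q_W - (130 - q_W)/2) - 12q_W = (78 - (1/2)q_W)q_W - 12q_W.
The leader's first-order condition 66 - q_W = 0 yields q_W = 66.
Then q_B = (130 - 66)/2 = 32.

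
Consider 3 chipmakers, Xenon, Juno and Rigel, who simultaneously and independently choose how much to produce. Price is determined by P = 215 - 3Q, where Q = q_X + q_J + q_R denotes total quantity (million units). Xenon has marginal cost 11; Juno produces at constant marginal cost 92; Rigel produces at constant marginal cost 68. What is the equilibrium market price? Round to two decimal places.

Xenon's profit: π_X = (215 - 3Q)q_X - (11q_X). Setting ∂π_X/∂q_X = 0: 204 - 6q_X - 3(q_J + q_R) = 0.
Juno's profit: π_J = (215 - 3Q)q_J - (92q_J). Setting ∂π_J/∂q_J = 0: 123 - 6q_J - 3(q_X + q_R) = 0.
Rigel's first-order condition: 147 - 6q_R - 3(q_X + q_J) = 0.
Summing all 3 equations gives 474 − 12Q = 0, hence Q = 79/2.
Back-substituting: q_X = (204 − 237/2)/3 = 57/2, q_J = (123 − 237/2)/3 = 3/2, q_R = (147 − 237/2)/3 = 19/2.
Total output Q = 79/2, so price P = 215 - 3·(79/2) = 193/2.

96.50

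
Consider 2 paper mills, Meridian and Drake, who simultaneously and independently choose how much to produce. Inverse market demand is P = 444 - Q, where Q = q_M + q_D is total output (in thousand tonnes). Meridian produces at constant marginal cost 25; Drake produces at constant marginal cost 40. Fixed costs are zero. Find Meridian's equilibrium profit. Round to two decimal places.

20928.44

Meridian's profit: π_M = (444 - Q)q_M - (25q_M). Setting ∂π_M/∂q_M = 0: 419 - 2q_M - (q_D) = 0.
Drake's first-order condition: 404 - 2q_D - (q_M) = 0.
So q_M = (419 - q_D)/2 and q_D = (404 - q_M)/2.
Solving the pair: q_M = 434/3, q_D = 389/3.
Price P = 444 - 823/3 = 509/3.
Meridian's profit: (509/3 - 25)·(434/3) = 20928.4444.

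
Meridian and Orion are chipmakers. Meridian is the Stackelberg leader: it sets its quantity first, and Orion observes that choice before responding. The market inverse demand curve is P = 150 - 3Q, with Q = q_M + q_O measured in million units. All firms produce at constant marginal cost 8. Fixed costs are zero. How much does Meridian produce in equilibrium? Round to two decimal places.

The follower Orion best-responds to any q_M: π_O = (150 - 3Q)q_O - 8q_O.
∂π_O/∂q_O = 142 - 3q_M - 6q_O = 0 gives the reaction function q_O = (142 - 3q_M)/6.
Meridian substitutes q_O(q_M) into its own profit: π_M = q_M(150 - 3q_M - (142 - 3q_M)/2) - 8q_M = (79 - (3/2)q_M)q_M - 8q_M.
Maximising: ∂π_M/∂q_M = 71 - 3q_M = 0, giving q_M = 71/3.
Then q_O = (142 - 3·(71/3))/6 = 71/6.

23.67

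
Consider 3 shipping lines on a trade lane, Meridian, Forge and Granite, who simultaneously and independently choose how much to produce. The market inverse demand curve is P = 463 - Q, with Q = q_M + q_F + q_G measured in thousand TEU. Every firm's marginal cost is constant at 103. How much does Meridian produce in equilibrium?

A representative firm's profit is π_i = q_i(463 - Q) - 103q_i.
Setting ∂π_i/∂q_i = 0 with rivals' quantities fixed: 360 - 2q_i - Σ_{j≠i} q_j = 0.
By symmetry each firm produces the same amount; substituting Σ_{j≠i} q_j = 2q_i yields q_i = 360/4 = 90.

90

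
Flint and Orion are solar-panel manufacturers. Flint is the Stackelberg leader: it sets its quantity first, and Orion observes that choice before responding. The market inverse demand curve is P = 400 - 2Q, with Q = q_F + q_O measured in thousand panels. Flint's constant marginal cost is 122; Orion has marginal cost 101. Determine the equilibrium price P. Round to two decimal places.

The follower Orion best-responds to any q_F: π_O = (400 - 2Q)q_O - 101q_O.
∂π_O/∂q_O = 299 - 2q_F - 4q_O = 0 gives the reaction function q_O = (299 - 2q_F)/4.
Flint substitutes q_O(q_F) into its own profit: π_F = q_F(400 - 2q_F - (299 - 2q_F)/2) - 122q_F = (501/2 - q_F)q_F - 122q_F.
The leader's first-order condition 257/2 - 2q_F = 0 yields q_F = 257/4.
Then q_O = (299 - 2·(257/4))/4 = 341/8.
Total output Q = 855/8, so price P = 400 - 2·(855/8) = 745/4.

186.25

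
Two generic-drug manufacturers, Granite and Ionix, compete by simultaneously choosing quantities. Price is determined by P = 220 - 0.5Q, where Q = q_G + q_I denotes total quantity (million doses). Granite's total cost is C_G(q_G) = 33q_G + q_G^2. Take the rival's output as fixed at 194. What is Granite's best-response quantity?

30

With the rival's output fixed at 194, Granite's profit is π_G = (220 - (1/2)·194 - (1/2)q_G)q_G - (33q_G + q_G²) = (123 - (1/2)q_G)q_G - (33q_G + q_G²).
∂π_G/∂q_G = 90 - 3q_G = 0, so q_G = 30.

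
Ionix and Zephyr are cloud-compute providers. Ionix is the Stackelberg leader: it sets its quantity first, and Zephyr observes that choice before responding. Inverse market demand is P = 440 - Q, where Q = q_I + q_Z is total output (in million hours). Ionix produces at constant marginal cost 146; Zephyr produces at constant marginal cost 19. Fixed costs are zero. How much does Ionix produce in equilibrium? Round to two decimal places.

The follower Zephyr best-responds to any q_I: π_Z = (440 - Q)q_Z - 19q_Z.
∂π_Z/∂q_Z = 421 - q_I - 2q_Z = 0 gives the reaction function q_Z = (421 - q_I)/2.
Ionix substitutes q_Z(q_I) into its own profit: π_I = q_I(440 - q_I - (421 - q_I)/2) - 146q_I = (459/2 - (1/2)q_I)q_I - 146q_I.
Leader FOC: 167/2 - q_I = 0, so q_I = 167/2.
Then q_Z = (421 - 167/2)/2 = 675/4.

83.50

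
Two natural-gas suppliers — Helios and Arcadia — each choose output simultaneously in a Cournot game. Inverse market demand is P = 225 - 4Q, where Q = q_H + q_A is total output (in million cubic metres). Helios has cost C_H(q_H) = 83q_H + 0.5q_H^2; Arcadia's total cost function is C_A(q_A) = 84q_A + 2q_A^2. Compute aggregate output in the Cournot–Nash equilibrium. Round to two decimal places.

Helios's profit: π_H = (225 - 4Q)q_H - (83q_H + (1/2)q_H²). Setting ∂π_H/∂q_H = 0: 142 - 9q_H - 4(q_A) = 0.
Arcadia's first-order condition: 141 - 12q_A - 4(q_H) = 0.
Rearranging gives the reaction functions q_H = (142 - 4q_A)/9 and q_A = (141 - 4q_H)/12.
Solving the pair: q_H = 285/23, q_A = 701/92.
Total output Q = 285/23 + 701/92 = 1841/92.

20.01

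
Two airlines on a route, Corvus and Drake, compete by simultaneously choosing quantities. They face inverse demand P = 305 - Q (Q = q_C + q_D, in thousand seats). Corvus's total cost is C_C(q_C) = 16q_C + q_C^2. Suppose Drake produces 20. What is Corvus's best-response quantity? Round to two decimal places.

With the rival's output fixed at 20, Corvus's profit is π_C = (305 - 20 - q_C)q_C - (16q_C + q_C²) = (285 - q_C)q_C - (16q_C + q_C²).
∂π_C/∂q_C = 269 - 4q_C = 0, so q_C = 269/4.

67.25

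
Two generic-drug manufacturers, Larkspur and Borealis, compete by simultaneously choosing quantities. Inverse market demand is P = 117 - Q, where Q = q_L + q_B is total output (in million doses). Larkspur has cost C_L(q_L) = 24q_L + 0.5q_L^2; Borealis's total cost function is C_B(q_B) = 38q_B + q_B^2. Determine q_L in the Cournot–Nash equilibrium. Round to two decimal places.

Larkspur's profit: π_L = (117 - Q)q_L - (24q_L + (1/2)q_L²). Setting ∂π_L/∂q_L = 0: 93 - 3q_L - (q_B) = 0.
Borealis's first-order condition: 79 - 4q_B - (q_L) = 0.
Best responses: q_L = (93 - q_B)/3, q_B = (79 - q_L)/4.
Substituting one into the other gives q_L = 293/11 and q_B = 144/11.

26.64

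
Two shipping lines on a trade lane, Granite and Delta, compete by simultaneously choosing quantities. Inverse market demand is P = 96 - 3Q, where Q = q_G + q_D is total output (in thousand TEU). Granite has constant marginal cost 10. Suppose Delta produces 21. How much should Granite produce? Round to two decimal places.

3.83

With the rival's output fixed at 21, Granite's profit is π_G = (96 - 3·21 - 3q_G)q_G - (10q_G) = (33 - 3q_G)q_G - (10q_G).
∂π_G/∂q_G = 23 - 6q_G = 0, so q_G = 23/6.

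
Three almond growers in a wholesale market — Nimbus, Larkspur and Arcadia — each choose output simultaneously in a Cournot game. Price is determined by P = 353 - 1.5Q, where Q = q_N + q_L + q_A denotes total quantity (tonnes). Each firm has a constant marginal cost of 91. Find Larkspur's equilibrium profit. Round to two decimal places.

2860.17

A representative firm's profit is π_i = q_i(353 - 1.5Q) - 91q_i.
Setting ∂π_i/∂q_i = 0 with rivals' quantities fixed: 262 - 3q_i - (3/2)·Σ_{j≠i} q_j = 0.
With identical firms every q_j equals q_i, so Σ_{j≠i} q_j = 2q_i and 262 = 6q_i, giving q_i = 131/3.
Price P = 353 - (3/2)·131 = 313/2.
Larkspur's profit: (313/2 - 91)·(131/3) = 2860.1667.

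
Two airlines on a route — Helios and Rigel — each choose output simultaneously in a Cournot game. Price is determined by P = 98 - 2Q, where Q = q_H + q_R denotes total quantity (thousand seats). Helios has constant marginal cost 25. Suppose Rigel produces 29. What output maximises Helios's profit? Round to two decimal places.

3.75

With the rival's output fixed at 29, Helios's profit is π_H = (98 - 2·29 - 2q_H)q_H - (25q_H) = (40 - 2q_H)q_H - (25q_H).
∂π_H/∂q_H = 15 - 4q_H = 0, so q_H = 15/4.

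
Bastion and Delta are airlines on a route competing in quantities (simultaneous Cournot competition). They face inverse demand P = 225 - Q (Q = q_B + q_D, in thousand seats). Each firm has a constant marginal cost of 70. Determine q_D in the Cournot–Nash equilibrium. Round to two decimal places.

A representative firm's profit is π_i = q_i(225 - Q) - 70q_i.
First-order condition (treating rivals' output as given): 155 - 2q_i - q_j = 0.
With identical firms every q_j equals q_i, so q_j = q_i and 155 = 3q_i, giving q_i = 155/3.

51.67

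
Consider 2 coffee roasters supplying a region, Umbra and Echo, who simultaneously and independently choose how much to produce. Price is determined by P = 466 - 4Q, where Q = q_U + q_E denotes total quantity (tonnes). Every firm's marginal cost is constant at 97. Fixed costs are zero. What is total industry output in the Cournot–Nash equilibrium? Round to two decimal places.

61.50

Each firm earns π_i = (466 - 4Q)q_i - 97q_i.
First-order condition (treating rivals' output as given): 369 - 8q_i - 4q_j = 0.
By symmetry each firm produces the same amount; substituting q_j = q_i yields q_i = 369/12 = 123/4.
Total output Q = 123/4 + 123/4 = 123/2.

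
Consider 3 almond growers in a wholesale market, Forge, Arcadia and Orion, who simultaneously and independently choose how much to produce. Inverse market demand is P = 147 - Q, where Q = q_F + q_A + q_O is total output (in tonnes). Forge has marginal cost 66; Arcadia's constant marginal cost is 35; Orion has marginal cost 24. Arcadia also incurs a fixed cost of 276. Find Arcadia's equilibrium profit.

813

Forge's profit: π_F = (147 - Q)q_F - (66q_F). Setting ∂π_F/∂q_F = 0: 81 - 2q_F - (q_A + q_O) = 0.
Arcadia's profit: π_A = (147 - Q)q_A - (35q_A). Setting ∂π_A/∂q_A = 0: 112 - 2q_A - (q_F + q_O) = 0.
Orion's profit: π_O = (147 - Q)q_O - (24q_O). Setting ∂π_O/∂q_O = 0: 123 - 2q_O - (q_F + q_A) = 0.
Adding the 3 conditions: 316 − 2Q − 2Q = 0, i.e. Q = 79.
Back-substituting: q_F = (81 − 79) = 2, q_A = (112 − 79) = 33, q_O = (123 − 79) = 44.
Price P = 147 - 79 = 68.
Arcadia's profit: (68 - 35)·33 - 276 = 813.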